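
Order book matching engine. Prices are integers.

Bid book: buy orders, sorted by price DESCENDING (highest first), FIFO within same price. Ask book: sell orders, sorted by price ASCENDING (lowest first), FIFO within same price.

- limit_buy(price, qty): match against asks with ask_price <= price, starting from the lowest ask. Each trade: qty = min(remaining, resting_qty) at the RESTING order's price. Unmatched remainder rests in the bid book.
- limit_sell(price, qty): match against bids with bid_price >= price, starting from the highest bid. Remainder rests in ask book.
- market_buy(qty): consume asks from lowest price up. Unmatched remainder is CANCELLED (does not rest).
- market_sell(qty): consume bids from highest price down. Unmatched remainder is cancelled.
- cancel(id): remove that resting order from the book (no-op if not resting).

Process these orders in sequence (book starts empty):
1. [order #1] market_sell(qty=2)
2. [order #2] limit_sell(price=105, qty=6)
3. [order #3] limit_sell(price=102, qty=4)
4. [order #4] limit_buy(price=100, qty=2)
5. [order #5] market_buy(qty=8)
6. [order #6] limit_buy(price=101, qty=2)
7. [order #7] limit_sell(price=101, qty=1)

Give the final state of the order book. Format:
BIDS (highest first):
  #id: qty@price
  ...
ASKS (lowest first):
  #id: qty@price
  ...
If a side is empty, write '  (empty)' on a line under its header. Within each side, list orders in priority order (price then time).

Answer: BIDS (highest first):
  #6: 1@101
  #4: 2@100
ASKS (lowest first):
  #2: 2@105

Derivation:
After op 1 [order #1] market_sell(qty=2): fills=none; bids=[-] asks=[-]
After op 2 [order #2] limit_sell(price=105, qty=6): fills=none; bids=[-] asks=[#2:6@105]
After op 3 [order #3] limit_sell(price=102, qty=4): fills=none; bids=[-] asks=[#3:4@102 #2:6@105]
After op 4 [order #4] limit_buy(price=100, qty=2): fills=none; bids=[#4:2@100] asks=[#3:4@102 #2:6@105]
After op 5 [order #5] market_buy(qty=8): fills=#5x#3:4@102 #5x#2:4@105; bids=[#4:2@100] asks=[#2:2@105]
After op 6 [order #6] limit_buy(price=101, qty=2): fills=none; bids=[#6:2@101 #4:2@100] asks=[#2:2@105]
After op 7 [order #7] limit_sell(price=101, qty=1): fills=#6x#7:1@101; bids=[#6:1@101 #4:2@100] asks=[#2:2@105]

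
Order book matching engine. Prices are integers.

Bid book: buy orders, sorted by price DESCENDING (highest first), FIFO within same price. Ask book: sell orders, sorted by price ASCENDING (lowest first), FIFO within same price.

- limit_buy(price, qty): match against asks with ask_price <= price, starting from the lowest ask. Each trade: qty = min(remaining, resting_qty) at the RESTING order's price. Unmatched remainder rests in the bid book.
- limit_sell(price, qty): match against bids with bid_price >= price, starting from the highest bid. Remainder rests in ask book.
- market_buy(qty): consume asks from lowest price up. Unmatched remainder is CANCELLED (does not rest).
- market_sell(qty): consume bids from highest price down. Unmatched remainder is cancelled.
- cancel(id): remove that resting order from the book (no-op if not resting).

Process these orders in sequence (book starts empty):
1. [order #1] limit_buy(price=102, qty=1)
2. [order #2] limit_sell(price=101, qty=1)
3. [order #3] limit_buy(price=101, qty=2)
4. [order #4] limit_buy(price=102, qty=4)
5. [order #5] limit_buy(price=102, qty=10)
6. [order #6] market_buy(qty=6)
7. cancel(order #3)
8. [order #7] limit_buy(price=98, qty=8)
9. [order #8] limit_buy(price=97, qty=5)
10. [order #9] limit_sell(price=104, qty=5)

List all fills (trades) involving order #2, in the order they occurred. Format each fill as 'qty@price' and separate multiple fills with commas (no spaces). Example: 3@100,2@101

Answer: 1@102

Derivation:
After op 1 [order #1] limit_buy(price=102, qty=1): fills=none; bids=[#1:1@102] asks=[-]
After op 2 [order #2] limit_sell(price=101, qty=1): fills=#1x#2:1@102; bids=[-] asks=[-]
After op 3 [order #3] limit_buy(price=101, qty=2): fills=none; bids=[#3:2@101] asks=[-]
After op 4 [order #4] limit_buy(price=102, qty=4): fills=none; bids=[#4:4@102 #3:2@101] asks=[-]
After op 5 [order #5] limit_buy(price=102, qty=10): fills=none; bids=[#4:4@102 #5:10@102 #3:2@101] asks=[-]
After op 6 [order #6] market_buy(qty=6): fills=none; bids=[#4:4@102 #5:10@102 #3:2@101] asks=[-]
After op 7 cancel(order #3): fills=none; bids=[#4:4@102 #5:10@102] asks=[-]
After op 8 [order #7] limit_buy(price=98, qty=8): fills=none; bids=[#4:4@102 #5:10@102 #7:8@98] asks=[-]
After op 9 [order #8] limit_buy(price=97, qty=5): fills=none; bids=[#4:4@102 #5:10@102 #7:8@98 #8:5@97] asks=[-]
After op 10 [order #9] limit_sell(price=104, qty=5): fills=none; bids=[#4:4@102 #5:10@102 #7:8@98 #8:5@97] asks=[#9:5@104]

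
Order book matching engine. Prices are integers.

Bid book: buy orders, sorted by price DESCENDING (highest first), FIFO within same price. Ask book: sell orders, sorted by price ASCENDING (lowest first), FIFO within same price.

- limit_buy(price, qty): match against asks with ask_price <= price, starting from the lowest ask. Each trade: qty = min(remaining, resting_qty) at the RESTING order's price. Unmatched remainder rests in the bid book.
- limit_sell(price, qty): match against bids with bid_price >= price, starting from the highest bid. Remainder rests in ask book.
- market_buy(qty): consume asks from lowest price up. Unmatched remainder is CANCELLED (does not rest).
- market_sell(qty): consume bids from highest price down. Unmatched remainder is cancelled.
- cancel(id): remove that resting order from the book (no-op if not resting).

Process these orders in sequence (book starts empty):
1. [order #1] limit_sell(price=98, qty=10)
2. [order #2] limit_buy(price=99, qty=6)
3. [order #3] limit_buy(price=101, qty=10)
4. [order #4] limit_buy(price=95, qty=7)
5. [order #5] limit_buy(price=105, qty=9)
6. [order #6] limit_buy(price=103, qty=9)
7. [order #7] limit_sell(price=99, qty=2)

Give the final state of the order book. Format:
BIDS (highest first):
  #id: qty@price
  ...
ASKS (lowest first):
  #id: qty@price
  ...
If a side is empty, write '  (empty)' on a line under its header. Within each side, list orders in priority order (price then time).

Answer: BIDS (highest first):
  #5: 7@105
  #6: 9@103
  #3: 6@101
  #4: 7@95
ASKS (lowest first):
  (empty)

Derivation:
After op 1 [order #1] limit_sell(price=98, qty=10): fills=none; bids=[-] asks=[#1:10@98]
After op 2 [order #2] limit_buy(price=99, qty=6): fills=#2x#1:6@98; bids=[-] asks=[#1:4@98]
After op 3 [order #3] limit_buy(price=101, qty=10): fills=#3x#1:4@98; bids=[#3:6@101] asks=[-]
After op 4 [order #4] limit_buy(price=95, qty=7): fills=none; bids=[#3:6@101 #4:7@95] asks=[-]
After op 5 [order #5] limit_buy(price=105, qty=9): fills=none; bids=[#5:9@105 #3:6@101 #4:7@95] asks=[-]
After op 6 [order #6] limit_buy(price=103, qty=9): fills=none; bids=[#5:9@105 #6:9@103 #3:6@101 #4:7@95] asks=[-]
After op 7 [order #7] limit_sell(price=99, qty=2): fills=#5x#7:2@105; bids=[#5:7@105 #6:9@103 #3:6@101 #4:7@95] asks=[-]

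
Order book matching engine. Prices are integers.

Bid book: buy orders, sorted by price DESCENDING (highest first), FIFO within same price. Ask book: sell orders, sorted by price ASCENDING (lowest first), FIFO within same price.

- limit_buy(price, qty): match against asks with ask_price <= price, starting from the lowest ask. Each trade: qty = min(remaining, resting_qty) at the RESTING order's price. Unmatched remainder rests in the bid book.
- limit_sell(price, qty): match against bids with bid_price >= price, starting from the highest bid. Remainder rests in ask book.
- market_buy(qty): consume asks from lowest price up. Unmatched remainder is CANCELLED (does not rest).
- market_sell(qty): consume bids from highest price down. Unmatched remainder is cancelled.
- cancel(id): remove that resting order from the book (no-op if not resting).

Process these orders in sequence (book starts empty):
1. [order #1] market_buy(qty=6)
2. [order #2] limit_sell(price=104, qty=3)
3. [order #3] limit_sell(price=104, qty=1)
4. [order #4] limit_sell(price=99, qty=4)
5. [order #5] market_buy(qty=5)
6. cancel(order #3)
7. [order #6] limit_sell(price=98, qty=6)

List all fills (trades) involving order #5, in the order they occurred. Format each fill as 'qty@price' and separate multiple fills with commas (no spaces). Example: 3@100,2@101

After op 1 [order #1] market_buy(qty=6): fills=none; bids=[-] asks=[-]
After op 2 [order #2] limit_sell(price=104, qty=3): fills=none; bids=[-] asks=[#2:3@104]
After op 3 [order #3] limit_sell(price=104, qty=1): fills=none; bids=[-] asks=[#2:3@104 #3:1@104]
After op 4 [order #4] limit_sell(price=99, qty=4): fills=none; bids=[-] asks=[#4:4@99 #2:3@104 #3:1@104]
After op 5 [order #5] market_buy(qty=5): fills=#5x#4:4@99 #5x#2:1@104; bids=[-] asks=[#2:2@104 #3:1@104]
After op 6 cancel(order #3): fills=none; bids=[-] asks=[#2:2@104]
After op 7 [order #6] limit_sell(price=98, qty=6): fills=none; bids=[-] asks=[#6:6@98 #2:2@104]

Answer: 4@99,1@104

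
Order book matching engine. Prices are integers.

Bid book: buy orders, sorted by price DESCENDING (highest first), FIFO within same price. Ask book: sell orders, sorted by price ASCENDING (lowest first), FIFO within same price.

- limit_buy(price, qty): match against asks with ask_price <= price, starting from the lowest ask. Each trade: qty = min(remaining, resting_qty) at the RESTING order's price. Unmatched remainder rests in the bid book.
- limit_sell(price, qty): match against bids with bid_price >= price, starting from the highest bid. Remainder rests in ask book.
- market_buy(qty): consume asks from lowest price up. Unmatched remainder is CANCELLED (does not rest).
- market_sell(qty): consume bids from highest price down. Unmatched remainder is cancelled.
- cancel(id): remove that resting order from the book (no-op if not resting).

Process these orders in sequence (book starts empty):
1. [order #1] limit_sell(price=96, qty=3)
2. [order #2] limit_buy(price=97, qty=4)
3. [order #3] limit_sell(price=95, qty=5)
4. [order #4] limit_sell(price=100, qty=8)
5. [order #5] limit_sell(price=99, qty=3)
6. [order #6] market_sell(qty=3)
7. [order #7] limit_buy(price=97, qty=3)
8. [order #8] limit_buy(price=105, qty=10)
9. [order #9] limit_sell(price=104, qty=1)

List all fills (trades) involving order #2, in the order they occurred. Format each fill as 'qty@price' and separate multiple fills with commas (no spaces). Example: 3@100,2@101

After op 1 [order #1] limit_sell(price=96, qty=3): fills=none; bids=[-] asks=[#1:3@96]
After op 2 [order #2] limit_buy(price=97, qty=4): fills=#2x#1:3@96; bids=[#2:1@97] asks=[-]
After op 3 [order #3] limit_sell(price=95, qty=5): fills=#2x#3:1@97; bids=[-] asks=[#3:4@95]
After op 4 [order #4] limit_sell(price=100, qty=8): fills=none; bids=[-] asks=[#3:4@95 #4:8@100]
After op 5 [order #5] limit_sell(price=99, qty=3): fills=none; bids=[-] asks=[#3:4@95 #5:3@99 #4:8@100]
After op 6 [order #6] market_sell(qty=3): fills=none; bids=[-] asks=[#3:4@95 #5:3@99 #4:8@100]
After op 7 [order #7] limit_buy(price=97, qty=3): fills=#7x#3:3@95; bids=[-] asks=[#3:1@95 #5:3@99 #4:8@100]
After op 8 [order #8] limit_buy(price=105, qty=10): fills=#8x#3:1@95 #8x#5:3@99 #8x#4:6@100; bids=[-] asks=[#4:2@100]
After op 9 [order #9] limit_sell(price=104, qty=1): fills=none; bids=[-] asks=[#4:2@100 #9:1@104]

Answer: 3@96,1@97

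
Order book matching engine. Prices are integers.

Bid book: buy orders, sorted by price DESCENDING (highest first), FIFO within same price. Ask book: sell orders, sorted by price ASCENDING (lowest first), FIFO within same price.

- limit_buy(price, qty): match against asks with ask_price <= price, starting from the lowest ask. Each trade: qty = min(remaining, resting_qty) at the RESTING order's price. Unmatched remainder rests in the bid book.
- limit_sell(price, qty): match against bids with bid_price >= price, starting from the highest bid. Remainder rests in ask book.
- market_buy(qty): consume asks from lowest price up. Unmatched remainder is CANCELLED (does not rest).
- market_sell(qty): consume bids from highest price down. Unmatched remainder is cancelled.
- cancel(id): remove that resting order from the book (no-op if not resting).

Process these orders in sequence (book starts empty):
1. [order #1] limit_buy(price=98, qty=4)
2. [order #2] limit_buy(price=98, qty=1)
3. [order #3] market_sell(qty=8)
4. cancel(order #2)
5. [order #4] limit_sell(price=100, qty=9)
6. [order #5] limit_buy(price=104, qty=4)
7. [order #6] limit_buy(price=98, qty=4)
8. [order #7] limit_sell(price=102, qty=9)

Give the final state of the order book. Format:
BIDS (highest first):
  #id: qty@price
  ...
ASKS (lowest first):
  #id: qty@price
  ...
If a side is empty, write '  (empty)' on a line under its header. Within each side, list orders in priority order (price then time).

Answer: BIDS (highest first):
  #6: 4@98
ASKS (lowest first):
  #4: 5@100
  #7: 9@102

Derivation:
After op 1 [order #1] limit_buy(price=98, qty=4): fills=none; bids=[#1:4@98] asks=[-]
After op 2 [order #2] limit_buy(price=98, qty=1): fills=none; bids=[#1:4@98 #2:1@98] asks=[-]
After op 3 [order #3] market_sell(qty=8): fills=#1x#3:4@98 #2x#3:1@98; bids=[-] asks=[-]
After op 4 cancel(order #2): fills=none; bids=[-] asks=[-]
After op 5 [order #4] limit_sell(price=100, qty=9): fills=none; bids=[-] asks=[#4:9@100]
After op 6 [order #5] limit_buy(price=104, qty=4): fills=#5x#4:4@100; bids=[-] asks=[#4:5@100]
After op 7 [order #6] limit_buy(price=98, qty=4): fills=none; bids=[#6:4@98] asks=[#4:5@100]
After op 8 [order #7] limit_sell(price=102, qty=9): fills=none; bids=[#6:4@98] asks=[#4:5@100 #7:9@102]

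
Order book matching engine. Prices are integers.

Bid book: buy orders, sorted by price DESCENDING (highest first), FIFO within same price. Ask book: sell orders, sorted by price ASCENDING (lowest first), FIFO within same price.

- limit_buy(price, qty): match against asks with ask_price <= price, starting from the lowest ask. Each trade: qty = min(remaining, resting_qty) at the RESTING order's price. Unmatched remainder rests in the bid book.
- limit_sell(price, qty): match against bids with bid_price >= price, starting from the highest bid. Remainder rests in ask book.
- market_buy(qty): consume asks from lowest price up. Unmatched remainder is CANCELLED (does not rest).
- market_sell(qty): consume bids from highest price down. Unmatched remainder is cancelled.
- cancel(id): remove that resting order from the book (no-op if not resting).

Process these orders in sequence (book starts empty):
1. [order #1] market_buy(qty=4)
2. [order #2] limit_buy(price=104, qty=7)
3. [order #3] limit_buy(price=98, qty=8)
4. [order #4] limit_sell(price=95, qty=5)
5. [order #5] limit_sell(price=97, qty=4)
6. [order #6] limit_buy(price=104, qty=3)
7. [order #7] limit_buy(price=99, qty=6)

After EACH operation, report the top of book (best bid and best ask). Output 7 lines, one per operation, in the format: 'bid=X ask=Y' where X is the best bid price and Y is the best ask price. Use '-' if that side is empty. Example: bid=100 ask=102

Answer: bid=- ask=-
bid=104 ask=-
bid=104 ask=-
bid=104 ask=-
bid=98 ask=-
bid=104 ask=-
bid=104 ask=-

Derivation:
After op 1 [order #1] market_buy(qty=4): fills=none; bids=[-] asks=[-]
After op 2 [order #2] limit_buy(price=104, qty=7): fills=none; bids=[#2:7@104] asks=[-]
After op 3 [order #3] limit_buy(price=98, qty=8): fills=none; bids=[#2:7@104 #3:8@98] asks=[-]
After op 4 [order #4] limit_sell(price=95, qty=5): fills=#2x#4:5@104; bids=[#2:2@104 #3:8@98] asks=[-]
After op 5 [order #5] limit_sell(price=97, qty=4): fills=#2x#5:2@104 #3x#5:2@98; bids=[#3:6@98] asks=[-]
After op 6 [order #6] limit_buy(price=104, qty=3): fills=none; bids=[#6:3@104 #3:6@98] asks=[-]
After op 7 [order #7] limit_buy(price=99, qty=6): fills=none; bids=[#6:3@104 #7:6@99 #3:6@98] asks=[-]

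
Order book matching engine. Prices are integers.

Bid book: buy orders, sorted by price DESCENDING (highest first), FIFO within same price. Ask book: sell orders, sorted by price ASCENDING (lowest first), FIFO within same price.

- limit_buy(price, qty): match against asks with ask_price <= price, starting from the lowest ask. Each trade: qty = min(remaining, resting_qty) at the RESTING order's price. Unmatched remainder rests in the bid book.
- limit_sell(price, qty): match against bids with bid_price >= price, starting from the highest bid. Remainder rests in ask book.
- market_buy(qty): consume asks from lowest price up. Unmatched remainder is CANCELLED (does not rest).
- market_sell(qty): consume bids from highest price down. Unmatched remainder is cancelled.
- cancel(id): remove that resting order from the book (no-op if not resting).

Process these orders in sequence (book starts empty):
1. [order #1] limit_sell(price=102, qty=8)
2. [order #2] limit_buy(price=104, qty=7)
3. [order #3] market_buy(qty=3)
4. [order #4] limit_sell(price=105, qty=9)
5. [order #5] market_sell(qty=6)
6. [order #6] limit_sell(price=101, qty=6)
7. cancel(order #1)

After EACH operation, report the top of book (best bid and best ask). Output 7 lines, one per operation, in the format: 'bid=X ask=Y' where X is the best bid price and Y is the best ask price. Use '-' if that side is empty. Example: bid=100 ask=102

After op 1 [order #1] limit_sell(price=102, qty=8): fills=none; bids=[-] asks=[#1:8@102]
After op 2 [order #2] limit_buy(price=104, qty=7): fills=#2x#1:7@102; bids=[-] asks=[#1:1@102]
After op 3 [order #3] market_buy(qty=3): fills=#3x#1:1@102; bids=[-] asks=[-]
After op 4 [order #4] limit_sell(price=105, qty=9): fills=none; bids=[-] asks=[#4:9@105]
After op 5 [order #5] market_sell(qty=6): fills=none; bids=[-] asks=[#4:9@105]
After op 6 [order #6] limit_sell(price=101, qty=6): fills=none; bids=[-] asks=[#6:6@101 #4:9@105]
After op 7 cancel(order #1): fills=none; bids=[-] asks=[#6:6@101 #4:9@105]

Answer: bid=- ask=102
bid=- ask=102
bid=- ask=-
bid=- ask=105
bid=- ask=105
bid=- ask=101
bid=- ask=101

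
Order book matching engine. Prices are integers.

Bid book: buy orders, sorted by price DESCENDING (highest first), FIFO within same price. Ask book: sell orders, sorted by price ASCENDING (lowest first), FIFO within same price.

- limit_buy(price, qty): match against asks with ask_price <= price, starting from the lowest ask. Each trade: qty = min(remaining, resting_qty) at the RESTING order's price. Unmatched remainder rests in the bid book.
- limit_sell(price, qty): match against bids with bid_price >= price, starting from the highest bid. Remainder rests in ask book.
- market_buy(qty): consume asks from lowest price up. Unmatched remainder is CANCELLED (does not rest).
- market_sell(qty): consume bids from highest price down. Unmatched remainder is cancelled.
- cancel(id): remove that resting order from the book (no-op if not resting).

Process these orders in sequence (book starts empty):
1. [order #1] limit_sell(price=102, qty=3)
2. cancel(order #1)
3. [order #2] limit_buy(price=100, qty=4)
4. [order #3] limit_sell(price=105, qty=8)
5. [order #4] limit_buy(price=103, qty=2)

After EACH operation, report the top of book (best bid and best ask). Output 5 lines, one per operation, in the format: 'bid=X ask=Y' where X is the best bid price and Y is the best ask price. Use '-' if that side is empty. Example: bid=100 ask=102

After op 1 [order #1] limit_sell(price=102, qty=3): fills=none; bids=[-] asks=[#1:3@102]
After op 2 cancel(order #1): fills=none; bids=[-] asks=[-]
After op 3 [order #2] limit_buy(price=100, qty=4): fills=none; bids=[#2:4@100] asks=[-]
After op 4 [order #3] limit_sell(price=105, qty=8): fills=none; bids=[#2:4@100] asks=[#3:8@105]
After op 5 [order #4] limit_buy(price=103, qty=2): fills=none; bids=[#4:2@103 #2:4@100] asks=[#3:8@105]

Answer: bid=- ask=102
bid=- ask=-
bid=100 ask=-
bid=100 ask=105
bid=103 ask=105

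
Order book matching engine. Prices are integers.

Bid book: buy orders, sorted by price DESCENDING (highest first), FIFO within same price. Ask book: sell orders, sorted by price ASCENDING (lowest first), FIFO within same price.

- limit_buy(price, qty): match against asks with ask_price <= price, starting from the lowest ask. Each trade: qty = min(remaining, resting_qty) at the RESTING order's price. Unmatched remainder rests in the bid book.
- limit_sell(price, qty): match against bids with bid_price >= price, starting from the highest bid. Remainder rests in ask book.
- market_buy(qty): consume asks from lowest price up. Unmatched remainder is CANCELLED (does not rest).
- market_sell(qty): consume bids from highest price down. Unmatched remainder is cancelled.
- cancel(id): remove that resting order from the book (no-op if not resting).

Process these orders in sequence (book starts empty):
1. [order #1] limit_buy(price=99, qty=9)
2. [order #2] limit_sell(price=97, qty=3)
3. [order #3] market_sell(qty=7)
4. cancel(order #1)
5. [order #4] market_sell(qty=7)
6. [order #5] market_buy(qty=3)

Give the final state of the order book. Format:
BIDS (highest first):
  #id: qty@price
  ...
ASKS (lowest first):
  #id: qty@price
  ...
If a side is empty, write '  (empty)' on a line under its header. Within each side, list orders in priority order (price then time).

After op 1 [order #1] limit_buy(price=99, qty=9): fills=none; bids=[#1:9@99] asks=[-]
After op 2 [order #2] limit_sell(price=97, qty=3): fills=#1x#2:3@99; bids=[#1:6@99] asks=[-]
After op 3 [order #3] market_sell(qty=7): fills=#1x#3:6@99; bids=[-] asks=[-]
After op 4 cancel(order #1): fills=none; bids=[-] asks=[-]
After op 5 [order #4] market_sell(qty=7): fills=none; bids=[-] asks=[-]
After op 6 [order #5] market_buy(qty=3): fills=none; bids=[-] asks=[-]

Answer: BIDS (highest first):
  (empty)
ASKS (lowest first):
  (empty)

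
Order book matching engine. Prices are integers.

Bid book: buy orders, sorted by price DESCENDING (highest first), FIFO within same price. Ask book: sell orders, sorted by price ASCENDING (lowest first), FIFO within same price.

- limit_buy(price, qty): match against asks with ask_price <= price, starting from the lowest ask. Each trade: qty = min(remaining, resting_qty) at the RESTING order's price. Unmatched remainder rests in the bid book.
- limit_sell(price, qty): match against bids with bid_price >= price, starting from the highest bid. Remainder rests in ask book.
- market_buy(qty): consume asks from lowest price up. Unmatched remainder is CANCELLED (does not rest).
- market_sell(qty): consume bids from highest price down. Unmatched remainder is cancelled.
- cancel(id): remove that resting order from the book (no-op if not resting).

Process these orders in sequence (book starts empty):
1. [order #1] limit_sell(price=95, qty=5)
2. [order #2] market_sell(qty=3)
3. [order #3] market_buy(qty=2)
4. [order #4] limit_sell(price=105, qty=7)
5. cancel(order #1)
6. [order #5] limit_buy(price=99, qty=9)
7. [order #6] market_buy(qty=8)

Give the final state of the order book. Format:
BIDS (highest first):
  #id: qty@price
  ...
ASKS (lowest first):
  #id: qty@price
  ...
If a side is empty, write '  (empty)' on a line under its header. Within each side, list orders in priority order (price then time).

After op 1 [order #1] limit_sell(price=95, qty=5): fills=none; bids=[-] asks=[#1:5@95]
After op 2 [order #2] market_sell(qty=3): fills=none; bids=[-] asks=[#1:5@95]
After op 3 [order #3] market_buy(qty=2): fills=#3x#1:2@95; bids=[-] asks=[#1:3@95]
After op 4 [order #4] limit_sell(price=105, qty=7): fills=none; bids=[-] asks=[#1:3@95 #4:7@105]
After op 5 cancel(order #1): fills=none; bids=[-] asks=[#4:7@105]
After op 6 [order #5] limit_buy(price=99, qty=9): fills=none; bids=[#5:9@99] asks=[#4:7@105]
After op 7 [order #6] market_buy(qty=8): fills=#6x#4:7@105; bids=[#5:9@99] asks=[-]

Answer: BIDS (highest first):
  #5: 9@99
ASKS (lowest first):
  (empty)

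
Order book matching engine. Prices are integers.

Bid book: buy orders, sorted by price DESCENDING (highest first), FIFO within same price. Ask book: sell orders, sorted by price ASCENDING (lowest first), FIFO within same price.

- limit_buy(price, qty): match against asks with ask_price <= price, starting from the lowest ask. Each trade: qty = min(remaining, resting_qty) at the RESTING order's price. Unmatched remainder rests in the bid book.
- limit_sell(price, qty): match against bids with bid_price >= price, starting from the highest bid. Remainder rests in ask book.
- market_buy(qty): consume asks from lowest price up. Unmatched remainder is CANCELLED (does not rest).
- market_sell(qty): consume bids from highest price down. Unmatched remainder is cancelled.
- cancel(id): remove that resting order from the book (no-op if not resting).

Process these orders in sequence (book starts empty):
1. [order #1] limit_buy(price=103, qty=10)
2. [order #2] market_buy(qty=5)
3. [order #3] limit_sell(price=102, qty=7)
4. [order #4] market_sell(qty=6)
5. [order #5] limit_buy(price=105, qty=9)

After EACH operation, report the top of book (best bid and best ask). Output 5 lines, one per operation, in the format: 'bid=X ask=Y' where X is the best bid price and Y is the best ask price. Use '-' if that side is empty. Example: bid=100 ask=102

After op 1 [order #1] limit_buy(price=103, qty=10): fills=none; bids=[#1:10@103] asks=[-]
After op 2 [order #2] market_buy(qty=5): fills=none; bids=[#1:10@103] asks=[-]
After op 3 [order #3] limit_sell(price=102, qty=7): fills=#1x#3:7@103; bids=[#1:3@103] asks=[-]
After op 4 [order #4] market_sell(qty=6): fills=#1x#4:3@103; bids=[-] asks=[-]
After op 5 [order #5] limit_buy(price=105, qty=9): fills=none; bids=[#5:9@105] asks=[-]

Answer: bid=103 ask=-
bid=103 ask=-
bid=103 ask=-
bid=- ask=-
bid=105 ask=-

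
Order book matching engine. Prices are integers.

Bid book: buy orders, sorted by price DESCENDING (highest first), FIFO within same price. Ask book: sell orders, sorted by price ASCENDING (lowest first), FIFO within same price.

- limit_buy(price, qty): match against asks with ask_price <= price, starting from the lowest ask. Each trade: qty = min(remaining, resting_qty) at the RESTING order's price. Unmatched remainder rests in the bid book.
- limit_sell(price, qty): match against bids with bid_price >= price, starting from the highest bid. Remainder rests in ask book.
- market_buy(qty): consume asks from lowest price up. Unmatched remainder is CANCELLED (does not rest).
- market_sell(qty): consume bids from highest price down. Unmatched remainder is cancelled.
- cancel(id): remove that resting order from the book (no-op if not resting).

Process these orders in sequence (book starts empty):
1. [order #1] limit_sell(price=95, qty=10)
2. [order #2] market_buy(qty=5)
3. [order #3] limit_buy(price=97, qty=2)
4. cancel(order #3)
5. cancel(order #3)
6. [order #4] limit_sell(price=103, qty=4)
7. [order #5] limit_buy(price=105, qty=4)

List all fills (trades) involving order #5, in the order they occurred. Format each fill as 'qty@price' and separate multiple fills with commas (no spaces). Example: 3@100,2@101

After op 1 [order #1] limit_sell(price=95, qty=10): fills=none; bids=[-] asks=[#1:10@95]
After op 2 [order #2] market_buy(qty=5): fills=#2x#1:5@95; bids=[-] asks=[#1:5@95]
After op 3 [order #3] limit_buy(price=97, qty=2): fills=#3x#1:2@95; bids=[-] asks=[#1:3@95]
After op 4 cancel(order #3): fills=none; bids=[-] asks=[#1:3@95]
After op 5 cancel(order #3): fills=none; bids=[-] asks=[#1:3@95]
After op 6 [order #4] limit_sell(price=103, qty=4): fills=none; bids=[-] asks=[#1:3@95 #4:4@103]
After op 7 [order #5] limit_buy(price=105, qty=4): fills=#5x#1:3@95 #5x#4:1@103; bids=[-] asks=[#4:3@103]

Answer: 3@95,1@103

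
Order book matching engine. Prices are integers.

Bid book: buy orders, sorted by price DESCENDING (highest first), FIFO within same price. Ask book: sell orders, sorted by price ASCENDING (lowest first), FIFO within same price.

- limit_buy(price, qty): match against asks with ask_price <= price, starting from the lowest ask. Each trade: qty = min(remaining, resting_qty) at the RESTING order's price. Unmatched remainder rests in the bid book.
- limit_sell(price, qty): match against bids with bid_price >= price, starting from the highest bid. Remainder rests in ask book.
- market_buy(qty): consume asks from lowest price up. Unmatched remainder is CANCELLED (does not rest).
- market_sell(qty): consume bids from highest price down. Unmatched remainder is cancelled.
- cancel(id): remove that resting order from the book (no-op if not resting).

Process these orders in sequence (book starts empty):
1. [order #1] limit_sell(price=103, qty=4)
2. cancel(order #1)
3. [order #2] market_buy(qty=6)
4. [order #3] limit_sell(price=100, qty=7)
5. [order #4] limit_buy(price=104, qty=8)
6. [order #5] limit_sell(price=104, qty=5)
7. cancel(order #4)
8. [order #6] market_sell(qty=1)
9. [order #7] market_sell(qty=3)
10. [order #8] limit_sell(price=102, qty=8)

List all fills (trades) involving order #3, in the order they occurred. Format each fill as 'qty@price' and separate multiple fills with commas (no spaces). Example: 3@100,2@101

After op 1 [order #1] limit_sell(price=103, qty=4): fills=none; bids=[-] asks=[#1:4@103]
After op 2 cancel(order #1): fills=none; bids=[-] asks=[-]
After op 3 [order #2] market_buy(qty=6): fills=none; bids=[-] asks=[-]
After op 4 [order #3] limit_sell(price=100, qty=7): fills=none; bids=[-] asks=[#3:7@100]
After op 5 [order #4] limit_buy(price=104, qty=8): fills=#4x#3:7@100; bids=[#4:1@104] asks=[-]
After op 6 [order #5] limit_sell(price=104, qty=5): fills=#4x#5:1@104; bids=[-] asks=[#5:4@104]
After op 7 cancel(order #4): fills=none; bids=[-] asks=[#5:4@104]
After op 8 [order #6] market_sell(qty=1): fills=none; bids=[-] asks=[#5:4@104]
After op 9 [order #7] market_sell(qty=3): fills=none; bids=[-] asks=[#5:4@104]
After op 10 [order #8] limit_sell(price=102, qty=8): fills=none; bids=[-] asks=[#8:8@102 #5:4@104]

Answer: 7@100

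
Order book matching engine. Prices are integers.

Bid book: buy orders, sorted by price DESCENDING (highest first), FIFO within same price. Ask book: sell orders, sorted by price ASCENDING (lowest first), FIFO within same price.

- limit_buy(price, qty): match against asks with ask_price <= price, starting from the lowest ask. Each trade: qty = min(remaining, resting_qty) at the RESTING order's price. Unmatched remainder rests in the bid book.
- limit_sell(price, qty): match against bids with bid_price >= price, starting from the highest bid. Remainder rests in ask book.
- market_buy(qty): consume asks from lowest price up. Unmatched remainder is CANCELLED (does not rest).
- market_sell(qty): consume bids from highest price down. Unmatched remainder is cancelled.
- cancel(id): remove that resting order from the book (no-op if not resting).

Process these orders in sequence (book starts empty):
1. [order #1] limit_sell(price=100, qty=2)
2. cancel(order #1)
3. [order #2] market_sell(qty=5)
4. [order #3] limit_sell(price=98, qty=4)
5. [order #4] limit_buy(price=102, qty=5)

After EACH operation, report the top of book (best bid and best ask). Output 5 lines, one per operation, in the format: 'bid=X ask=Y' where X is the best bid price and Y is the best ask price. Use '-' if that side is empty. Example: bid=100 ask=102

After op 1 [order #1] limit_sell(price=100, qty=2): fills=none; bids=[-] asks=[#1:2@100]
After op 2 cancel(order #1): fills=none; bids=[-] asks=[-]
After op 3 [order #2] market_sell(qty=5): fills=none; bids=[-] asks=[-]
After op 4 [order #3] limit_sell(price=98, qty=4): fills=none; bids=[-] asks=[#3:4@98]
After op 5 [order #4] limit_buy(price=102, qty=5): fills=#4x#3:4@98; bids=[#4:1@102] asks=[-]

Answer: bid=- ask=100
bid=- ask=-
bid=- ask=-
bid=- ask=98
bid=102 ask=-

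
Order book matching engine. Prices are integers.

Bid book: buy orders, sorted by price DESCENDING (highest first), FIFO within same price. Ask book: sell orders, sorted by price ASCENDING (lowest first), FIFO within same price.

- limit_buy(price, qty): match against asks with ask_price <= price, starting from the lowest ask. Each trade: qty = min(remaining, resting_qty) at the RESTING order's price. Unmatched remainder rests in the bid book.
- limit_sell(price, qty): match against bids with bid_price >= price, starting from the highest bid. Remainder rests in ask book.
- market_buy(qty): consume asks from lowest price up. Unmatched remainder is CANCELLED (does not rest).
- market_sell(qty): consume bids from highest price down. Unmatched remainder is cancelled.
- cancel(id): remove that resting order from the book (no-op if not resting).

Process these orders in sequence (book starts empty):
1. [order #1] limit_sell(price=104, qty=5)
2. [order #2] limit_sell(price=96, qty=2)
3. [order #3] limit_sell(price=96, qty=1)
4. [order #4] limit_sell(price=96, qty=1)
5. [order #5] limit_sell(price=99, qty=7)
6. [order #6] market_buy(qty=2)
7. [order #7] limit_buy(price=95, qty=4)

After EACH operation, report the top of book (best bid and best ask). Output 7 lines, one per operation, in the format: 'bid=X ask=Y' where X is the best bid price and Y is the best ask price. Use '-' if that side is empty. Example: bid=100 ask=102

Answer: bid=- ask=104
bid=- ask=96
bid=- ask=96
bid=- ask=96
bid=- ask=96
bid=- ask=96
bid=95 ask=96

Derivation:
After op 1 [order #1] limit_sell(price=104, qty=5): fills=none; bids=[-] asks=[#1:5@104]
After op 2 [order #2] limit_sell(price=96, qty=2): fills=none; bids=[-] asks=[#2:2@96 #1:5@104]
After op 3 [order #3] limit_sell(price=96, qty=1): fills=none; bids=[-] asks=[#2:2@96 #3:1@96 #1:5@104]
After op 4 [order #4] limit_sell(price=96, qty=1): fills=none; bids=[-] asks=[#2:2@96 #3:1@96 #4:1@96 #1:5@104]
After op 5 [order #5] limit_sell(price=99, qty=7): fills=none; bids=[-] asks=[#2:2@96 #3:1@96 #4:1@96 #5:7@99 #1:5@104]
After op 6 [order #6] market_buy(qty=2): fills=#6x#2:2@96; bids=[-] asks=[#3:1@96 #4:1@96 #5:7@99 #1:5@104]
After op 7 [order #7] limit_buy(price=95, qty=4): fills=none; bids=[#7:4@95] asks=[#3:1@96 #4:1@96 #5:7@99 #1:5@104]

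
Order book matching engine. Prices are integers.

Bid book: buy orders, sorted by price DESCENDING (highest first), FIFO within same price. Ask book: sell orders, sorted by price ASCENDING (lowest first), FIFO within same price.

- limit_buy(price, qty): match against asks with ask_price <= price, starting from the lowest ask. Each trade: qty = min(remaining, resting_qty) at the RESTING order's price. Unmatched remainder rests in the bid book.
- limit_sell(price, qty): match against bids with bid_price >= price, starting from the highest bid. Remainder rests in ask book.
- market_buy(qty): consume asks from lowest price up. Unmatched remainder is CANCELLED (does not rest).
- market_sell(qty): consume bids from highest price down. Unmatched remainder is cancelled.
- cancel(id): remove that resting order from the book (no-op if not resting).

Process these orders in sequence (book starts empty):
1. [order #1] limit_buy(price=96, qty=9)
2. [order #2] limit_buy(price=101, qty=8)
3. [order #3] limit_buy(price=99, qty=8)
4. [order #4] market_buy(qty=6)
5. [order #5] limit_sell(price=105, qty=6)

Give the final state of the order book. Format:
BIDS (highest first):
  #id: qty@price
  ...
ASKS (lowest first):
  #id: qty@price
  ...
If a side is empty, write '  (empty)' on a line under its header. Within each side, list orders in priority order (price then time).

Answer: BIDS (highest first):
  #2: 8@101
  #3: 8@99
  #1: 9@96
ASKS (lowest first):
  #5: 6@105

Derivation:
After op 1 [order #1] limit_buy(price=96, qty=9): fills=none; bids=[#1:9@96] asks=[-]
After op 2 [order #2] limit_buy(price=101, qty=8): fills=none; bids=[#2:8@101 #1:9@96] asks=[-]
After op 3 [order #3] limit_buy(price=99, qty=8): fills=none; bids=[#2:8@101 #3:8@99 #1:9@96] asks=[-]
After op 4 [order #4] market_buy(qty=6): fills=none; bids=[#2:8@101 #3:8@99 #1:9@96] asks=[-]
After op 5 [order #5] limit_sell(price=105, qty=6): fills=none; bids=[#2:8@101 #3:8@99 #1:9@96] asks=[#5:6@105]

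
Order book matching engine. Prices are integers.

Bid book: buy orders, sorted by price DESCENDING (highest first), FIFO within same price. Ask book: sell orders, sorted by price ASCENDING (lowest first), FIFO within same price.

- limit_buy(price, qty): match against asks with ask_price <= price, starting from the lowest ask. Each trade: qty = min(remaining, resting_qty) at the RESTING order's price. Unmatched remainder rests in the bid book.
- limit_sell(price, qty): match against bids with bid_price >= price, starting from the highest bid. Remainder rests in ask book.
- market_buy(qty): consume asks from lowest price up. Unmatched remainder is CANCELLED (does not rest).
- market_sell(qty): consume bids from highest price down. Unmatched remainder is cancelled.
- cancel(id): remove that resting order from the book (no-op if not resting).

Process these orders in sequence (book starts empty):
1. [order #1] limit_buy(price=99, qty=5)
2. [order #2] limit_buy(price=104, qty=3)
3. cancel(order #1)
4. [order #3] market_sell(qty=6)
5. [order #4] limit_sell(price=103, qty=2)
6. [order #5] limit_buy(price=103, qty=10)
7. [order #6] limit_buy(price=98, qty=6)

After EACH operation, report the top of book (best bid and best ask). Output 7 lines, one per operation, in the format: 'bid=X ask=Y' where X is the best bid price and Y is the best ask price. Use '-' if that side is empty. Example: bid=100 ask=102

After op 1 [order #1] limit_buy(price=99, qty=5): fills=none; bids=[#1:5@99] asks=[-]
After op 2 [order #2] limit_buy(price=104, qty=3): fills=none; bids=[#2:3@104 #1:5@99] asks=[-]
After op 3 cancel(order #1): fills=none; bids=[#2:3@104] asks=[-]
After op 4 [order #3] market_sell(qty=6): fills=#2x#3:3@104; bids=[-] asks=[-]
After op 5 [order #4] limit_sell(price=103, qty=2): fills=none; bids=[-] asks=[#4:2@103]
After op 6 [order #5] limit_buy(price=103, qty=10): fills=#5x#4:2@103; bids=[#5:8@103] asks=[-]
After op 7 [order #6] limit_buy(price=98, qty=6): fills=none; bids=[#5:8@103 #6:6@98] asks=[-]

Answer: bid=99 ask=-
bid=104 ask=-
bid=104 ask=-
bid=- ask=-
bid=- ask=103
bid=103 ask=-
bid=103 ask=-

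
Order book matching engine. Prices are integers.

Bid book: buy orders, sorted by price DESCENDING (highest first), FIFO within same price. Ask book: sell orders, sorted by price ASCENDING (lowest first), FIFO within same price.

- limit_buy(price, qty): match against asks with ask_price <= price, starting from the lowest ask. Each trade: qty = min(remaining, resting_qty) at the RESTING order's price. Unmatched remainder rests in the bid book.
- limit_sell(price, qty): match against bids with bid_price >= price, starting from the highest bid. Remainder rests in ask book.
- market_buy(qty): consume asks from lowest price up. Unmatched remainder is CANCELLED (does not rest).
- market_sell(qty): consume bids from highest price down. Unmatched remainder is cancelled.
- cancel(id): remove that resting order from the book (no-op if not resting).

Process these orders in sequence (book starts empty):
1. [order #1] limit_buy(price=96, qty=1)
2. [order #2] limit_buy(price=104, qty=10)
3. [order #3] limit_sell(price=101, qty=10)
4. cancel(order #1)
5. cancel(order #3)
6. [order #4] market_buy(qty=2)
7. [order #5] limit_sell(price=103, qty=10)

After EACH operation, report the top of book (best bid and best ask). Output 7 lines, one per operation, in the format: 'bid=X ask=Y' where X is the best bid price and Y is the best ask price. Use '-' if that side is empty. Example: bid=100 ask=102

After op 1 [order #1] limit_buy(price=96, qty=1): fills=none; bids=[#1:1@96] asks=[-]
After op 2 [order #2] limit_buy(price=104, qty=10): fills=none; bids=[#2:10@104 #1:1@96] asks=[-]
After op 3 [order #3] limit_sell(price=101, qty=10): fills=#2x#3:10@104; bids=[#1:1@96] asks=[-]
After op 4 cancel(order #1): fills=none; bids=[-] asks=[-]
After op 5 cancel(order #3): fills=none; bids=[-] asks=[-]
After op 6 [order #4] market_buy(qty=2): fills=none; bids=[-] asks=[-]
After op 7 [order #5] limit_sell(price=103, qty=10): fills=none; bids=[-] asks=[#5:10@103]

Answer: bid=96 ask=-
bid=104 ask=-
bid=96 ask=-
bid=- ask=-
bid=- ask=-
bid=- ask=-
bid=- ask=103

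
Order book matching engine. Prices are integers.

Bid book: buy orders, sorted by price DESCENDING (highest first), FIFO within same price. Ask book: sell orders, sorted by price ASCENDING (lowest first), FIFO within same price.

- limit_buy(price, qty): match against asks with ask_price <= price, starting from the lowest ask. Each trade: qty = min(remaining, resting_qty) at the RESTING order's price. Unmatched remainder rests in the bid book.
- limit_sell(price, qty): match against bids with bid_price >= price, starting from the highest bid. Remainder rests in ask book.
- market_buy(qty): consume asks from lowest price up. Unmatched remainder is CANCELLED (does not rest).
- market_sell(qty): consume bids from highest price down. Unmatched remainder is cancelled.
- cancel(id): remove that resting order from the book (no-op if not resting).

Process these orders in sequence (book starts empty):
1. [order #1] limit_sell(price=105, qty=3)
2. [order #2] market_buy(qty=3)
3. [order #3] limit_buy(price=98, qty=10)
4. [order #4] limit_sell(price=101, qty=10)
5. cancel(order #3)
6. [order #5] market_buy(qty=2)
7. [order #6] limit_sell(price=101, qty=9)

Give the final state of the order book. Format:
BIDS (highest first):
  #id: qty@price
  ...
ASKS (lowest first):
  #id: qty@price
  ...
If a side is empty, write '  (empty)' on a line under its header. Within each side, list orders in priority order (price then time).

Answer: BIDS (highest first):
  (empty)
ASKS (lowest first):
  #4: 8@101
  #6: 9@101

Derivation:
After op 1 [order #1] limit_sell(price=105, qty=3): fills=none; bids=[-] asks=[#1:3@105]
After op 2 [order #2] market_buy(qty=3): fills=#2x#1:3@105; bids=[-] asks=[-]
After op 3 [order #3] limit_buy(price=98, qty=10): fills=none; bids=[#3:10@98] asks=[-]
After op 4 [order #4] limit_sell(price=101, qty=10): fills=none; bids=[#3:10@98] asks=[#4:10@101]
After op 5 cancel(order #3): fills=none; bids=[-] asks=[#4:10@101]
After op 6 [order #5] market_buy(qty=2): fills=#5x#4:2@101; bids=[-] asks=[#4:8@101]
After op 7 [order #6] limit_sell(price=101, qty=9): fills=none; bids=[-] asks=[#4:8@101 #6:9@101]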